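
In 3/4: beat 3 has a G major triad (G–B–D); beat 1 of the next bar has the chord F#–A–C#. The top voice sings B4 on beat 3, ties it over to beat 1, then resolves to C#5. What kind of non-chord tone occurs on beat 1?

The harmony at that moment is F# minor triad (F#, A, C#); B4 is not a chord tone.
It is held over (the same pitch as the preceding B4) and left by step up to C#5.
Held over from the previous chord and resolving up by step — a retardation.

Retardation.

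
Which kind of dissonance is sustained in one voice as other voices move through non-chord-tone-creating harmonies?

Pedal tone.

Approach: none. Departure: none — a single pitch is sustained while the chords change around it, passing through harmonies that do not contain it.
No melodic motion at all; the dissonance is created entirely by the moving harmonies against the stationary note — a pedal tone (pedal point).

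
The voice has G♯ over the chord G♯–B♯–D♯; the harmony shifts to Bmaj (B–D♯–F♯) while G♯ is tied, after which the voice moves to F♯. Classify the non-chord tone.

The harmony at that moment is B major triad (B, D♯, F♯); G♯ is not a chord tone.
It is held over (the same pitch as the preceding G♯) and left by step down to F♯.
Held over from the previous chord and resolving down by step — a suspension.

G♯ is a suspension.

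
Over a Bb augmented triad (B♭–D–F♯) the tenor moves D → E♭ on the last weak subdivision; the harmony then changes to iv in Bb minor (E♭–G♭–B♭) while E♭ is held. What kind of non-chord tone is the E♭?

E♭ is an anticipation.

The harmony at that moment is B♭ augmented triad (B♭, D, F♯); E♭ is not a chord tone.
It is approached by step up from D and then sustained as the same pitch into the next harmony.
Arriving early and becoming a chord tone when the harmony changes — an anticipation.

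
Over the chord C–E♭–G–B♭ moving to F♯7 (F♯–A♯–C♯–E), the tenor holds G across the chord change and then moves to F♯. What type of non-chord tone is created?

The harmony at that moment is F♯ dominant seventh chord (F♯, A♯, C♯, E); G is not a chord tone.
It is held over (the same pitch as the preceding G) and left by step down to F♯.
Held over from the previous chord and resolving down by step — a suspension.

G is a suspension.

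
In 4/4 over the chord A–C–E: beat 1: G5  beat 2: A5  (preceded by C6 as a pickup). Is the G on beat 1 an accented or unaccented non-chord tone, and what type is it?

Accented appoggiatura.

The harmony at that moment is A minor triad (A, C, E); G5 is not a chord tone.
It is approached by leap down from C6 and left by step up to A5.
Leap in, step out — an appoggiatura.
It falls on the downbeat, so it is accented.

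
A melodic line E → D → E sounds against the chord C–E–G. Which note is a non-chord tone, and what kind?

The harmony at that moment is C major triad (C, E, G); D is not a chord tone.
It is approached by step down from E and left by step up to E.
Step away and step back to the same note — a neighbor tone (lower neighbor).

D is a neighbor tone.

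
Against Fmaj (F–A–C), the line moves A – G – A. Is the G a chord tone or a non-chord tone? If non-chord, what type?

Non-chord tone — a neighbor tone.

The harmony at that moment is F major triad (F, A, C); G is not a chord tone.
It is approached by step down from A and left by step up to A.
Step away and step back to the same note — a neighbor tone (lower neighbor).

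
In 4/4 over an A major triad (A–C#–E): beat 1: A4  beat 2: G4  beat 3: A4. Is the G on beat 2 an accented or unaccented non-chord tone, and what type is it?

Unaccented neighbor tone.

The harmony at that moment is A major triad (A, C#, E); G4 is not a chord tone.
It is approached by step down from A4 and left by step up to A4.
Step away and step back to the same note — a neighbor tone (lower neighbor).
It falls on a weak beat, so it is unaccented.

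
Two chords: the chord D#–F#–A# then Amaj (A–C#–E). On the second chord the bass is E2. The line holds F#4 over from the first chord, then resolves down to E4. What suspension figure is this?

At the second chord the bass is E2. The suspended F#4 lies a ninth above the bass; after resolving down by step to E4, the interval above the bass becomes an octave.
Suspension figures are named by those two intervals: 9–8.

9–8 suspension.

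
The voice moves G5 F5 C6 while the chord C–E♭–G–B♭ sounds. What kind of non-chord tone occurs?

F5 is an escape tone.

The harmony at that moment is C minor seventh chord (C, E♭, G, B♭); F5 is not a chord tone.
It is approached by step down from G5 and left by leap up to C6.
Step in, leap out — an escape tone.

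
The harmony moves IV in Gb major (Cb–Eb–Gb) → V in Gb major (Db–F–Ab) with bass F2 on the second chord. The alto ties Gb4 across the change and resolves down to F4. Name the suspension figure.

At the second chord the bass is F2. The suspended Gb4 lies a ninth above the bass; after resolving down by step to F4, the interval above the bass becomes an octave.
Suspension figures are named by those two intervals: 9–8.

9–8 suspension.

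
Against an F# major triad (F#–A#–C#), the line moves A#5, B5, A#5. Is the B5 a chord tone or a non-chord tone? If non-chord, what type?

The harmony at that moment is F# major triad (F#, A#, C#); B5 is not a chord tone.
It is approached by step up from A#5 and left by step down to A#5.
Step away and step back to the same note — a neighbor tone (upper neighbor).

Non-chord tone — a neighbor tone.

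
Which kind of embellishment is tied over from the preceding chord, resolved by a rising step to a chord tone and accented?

Retardation.

Approach: by preparation — the pitch is first a chord tone, then held (tied or repeated) while the harmony changes under it. Departure: up by step. Metric position: strong.
A prepared dissonance that resolves upward by step — a retardation. (The same figure resolving downward would be a suspension.)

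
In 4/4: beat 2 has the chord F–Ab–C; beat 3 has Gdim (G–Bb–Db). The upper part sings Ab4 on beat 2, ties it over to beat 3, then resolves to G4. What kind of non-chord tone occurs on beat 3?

Suspension.

The harmony at that moment is G diminished triad (G, Bb, Db); Ab4 is not a chord tone.
It is held over (the same pitch as the preceding Ab4) and left by step down to G4.
Held over from the previous chord and resolving down by step — a suspension.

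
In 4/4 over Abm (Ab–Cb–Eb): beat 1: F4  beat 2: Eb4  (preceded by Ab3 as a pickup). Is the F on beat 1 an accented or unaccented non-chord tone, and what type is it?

Accented appoggiatura.

The harmony at that moment is Ab minor triad (Ab, Cb, Eb); F4 is not a chord tone.
It is approached by leap up from Ab3 and left by step down to Eb4.
Leap in, step out — an appoggiatura.
It falls on the downbeat, so it is accented.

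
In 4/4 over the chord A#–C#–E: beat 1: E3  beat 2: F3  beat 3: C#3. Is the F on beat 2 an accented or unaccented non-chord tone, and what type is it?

The harmony at that moment is A# diminished triad (A#, C#, E); F3 is not a chord tone.
It is approached by step up from E3 and left by leap down to C#3.
Step in, leap out — an escape tone.
It falls on a weak beat, so it is unaccented.

Unaccented escape tone.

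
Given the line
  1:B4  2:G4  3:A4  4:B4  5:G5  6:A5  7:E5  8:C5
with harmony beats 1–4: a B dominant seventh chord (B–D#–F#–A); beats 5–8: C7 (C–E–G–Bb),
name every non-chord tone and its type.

G4 (beat 2) — appoggiatura; A5 (beat 6) — escape tone.

The harmony at that moment is B dominant seventh chord (B, D#, F#, A); G4 is not a chord tone.
It is approached by leap down from B4 and left by step up to A4.
Leap in, step out — an appoggiatura.
The harmony at that moment is C dominant seventh chord (C, E, G, Bb); A5 is not a chord tone.
It is approached by step up from G5 and left by leap down to E5.
Step in, leap out — an escape tone.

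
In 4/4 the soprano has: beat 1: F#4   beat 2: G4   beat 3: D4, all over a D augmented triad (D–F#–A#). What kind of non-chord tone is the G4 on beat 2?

Escape tone.

The harmony at that moment is D augmented triad (D, F#, A#); G4 is not a chord tone.
It is approached by step up from F#4 and left by leap down to D4.
Step in, leap out, on a weak beat — an escape tone.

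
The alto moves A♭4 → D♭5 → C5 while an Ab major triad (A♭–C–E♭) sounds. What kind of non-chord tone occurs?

The harmony at that moment is A♭ major triad (A♭, C, E♭); D♭5 is not a chord tone.
It is approached by leap up from A♭4 and left by step down to C5.
Leap in, step out — an appoggiatura.

D♭5 is an appoggiatura.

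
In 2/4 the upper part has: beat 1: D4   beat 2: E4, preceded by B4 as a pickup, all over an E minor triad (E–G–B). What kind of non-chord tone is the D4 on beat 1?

Appoggiatura.

The harmony at that moment is E minor triad (E, G, B); D4 is not a chord tone.
It is approached by leap down from B4 and left by step up to E4.
Leap in, step out, metrically accented — an appoggiatura.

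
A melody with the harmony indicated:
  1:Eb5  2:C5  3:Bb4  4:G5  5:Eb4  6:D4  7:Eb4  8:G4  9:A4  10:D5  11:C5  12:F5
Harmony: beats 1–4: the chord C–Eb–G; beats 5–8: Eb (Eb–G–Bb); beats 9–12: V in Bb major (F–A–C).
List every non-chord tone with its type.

Bb4 (beat 3) — escape tone; D4 (beat 6) — neighbor tone; D5 (beat 10) — appoggiatura.

The harmony at that moment is C minor triad (C, Eb, G); Bb4 is not a chord tone.
It is approached by step down from C5 and left by leap up to G5.
Step in, leap out — an escape tone.
The harmony at that moment is Eb major triad (Eb, G, Bb); D4 is not a chord tone.
It is approached by step down from Eb4 and left by step up to Eb4.
Step away and step back to the same note — a neighbor tone (lower neighbor).
The harmony at that moment is F major triad (F, A, C); D5 is not a chord tone.
It is approached by leap up from A4 and left by step down to C5.
Leap in, step out — an appoggiatura.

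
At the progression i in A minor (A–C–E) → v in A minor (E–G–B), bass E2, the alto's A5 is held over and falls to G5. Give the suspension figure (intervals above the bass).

At the second chord the bass is E2. The suspended A5 lies a fourth above the bass; after resolving down by step to G5, the interval above the bass becomes a third.
Suspension figures are named by those two intervals: 4–3.

4–3 suspension.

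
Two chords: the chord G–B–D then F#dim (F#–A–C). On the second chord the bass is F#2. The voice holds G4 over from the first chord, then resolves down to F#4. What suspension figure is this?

At the second chord the bass is F#2. The suspended G4 lies a ninth above the bass; after resolving down by step to F#4, the interval above the bass becomes an octave.
Suspension figures are named by those two intervals: 9–8.

9–8 suspension.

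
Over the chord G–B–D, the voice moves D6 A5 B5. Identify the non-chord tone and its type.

The harmony at that moment is G major triad (G, B, D); A5 is not a chord tone.
It is approached by leap down from D6 and left by step up to B5.
Leap in, step out — an appoggiatura.

A5 is an appoggiatura.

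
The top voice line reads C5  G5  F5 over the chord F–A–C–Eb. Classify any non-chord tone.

The harmony at that moment is F dominant seventh chord (F, A, C, Eb); G5 is not a chord tone.
It is approached by leap up from C5 and left by step down to F5.
Leap in, step out — an appoggiatura.

G5 is an appoggiatura.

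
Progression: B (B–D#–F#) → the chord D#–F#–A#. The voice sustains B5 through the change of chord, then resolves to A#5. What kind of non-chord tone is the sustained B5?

B5 is a suspension.

The harmony at that moment is D# minor triad (D#, F#, A#); B5 is not a chord tone.
It is held over (the same pitch as the preceding B5) and left by step down to A#5.
Held over from the previous chord and resolving down by step — a suspension.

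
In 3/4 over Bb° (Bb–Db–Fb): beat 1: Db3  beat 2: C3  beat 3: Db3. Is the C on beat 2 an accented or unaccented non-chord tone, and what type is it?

Unaccented neighbor tone.

The harmony at that moment is Bb diminished triad (Bb, Db, Fb); C3 is not a chord tone.
It is approached by step down from Db3 and left by step up to Db3.
Step away and step back to the same note — a neighbor tone (lower neighbor).
It falls on a weak beat, so it is unaccented.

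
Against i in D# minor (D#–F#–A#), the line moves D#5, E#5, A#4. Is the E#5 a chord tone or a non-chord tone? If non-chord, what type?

The harmony at that moment is D# minor triad (D#, F#, A#); E#5 is not a chord tone.
It is approached by step up from D#5 and left by leap down to A#4.
Step in, leap out — an escape tone.

Non-chord tone — an escape tone.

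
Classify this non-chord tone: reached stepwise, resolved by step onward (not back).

Passing tone.

Approach: by step. Departure: by step, continuing in the same direction.
Stepwise on both sides with no change of direction means the note fills in the space between two different chord tones — a passing tone. (Had it turned back to its starting note it would be a neighbor tone instead.)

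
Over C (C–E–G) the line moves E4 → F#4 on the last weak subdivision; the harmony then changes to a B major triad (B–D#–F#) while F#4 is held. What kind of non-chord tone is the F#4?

F#4 is an anticipation.

The harmony at that moment is C major triad (C, E, G); F#4 is not a chord tone.
It is approached by step up from E4 and then sustained as the same pitch into the next harmony.
Arriving early and becoming a chord tone when the harmony changes — an anticipation.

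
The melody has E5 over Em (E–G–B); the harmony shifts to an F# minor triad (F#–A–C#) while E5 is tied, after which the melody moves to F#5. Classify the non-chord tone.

E5 is a retardation.

The harmony at that moment is F# minor triad (F#, A, C#); E5 is not a chord tone.
It is held over (the same pitch as the preceding E5) and left by step up to F#5.
Held over from the previous chord and resolving up by step — a retardation.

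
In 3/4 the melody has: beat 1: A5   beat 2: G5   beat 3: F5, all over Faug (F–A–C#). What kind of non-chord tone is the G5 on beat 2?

The harmony at that moment is F augmented triad (F, A, C#); G5 is not a chord tone.
It is approached by step down from A5 and left by step down to F5.
Step in, step out in the same direction — a passing tone.

Passing tone.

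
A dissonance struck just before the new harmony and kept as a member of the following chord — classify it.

Approach: ahead of the chord change (typically by step), so it is dissonant against the current harmony. Departure: none — the same pitch is restated or held and is a chord tone of the new harmony.
Dissonant first, consonant once the harmony catches up: the note simply arrives early — an anticipation. (The reverse timing, consonant first and dissonant after the change, would be a suspension or retardation.)

Anticipation.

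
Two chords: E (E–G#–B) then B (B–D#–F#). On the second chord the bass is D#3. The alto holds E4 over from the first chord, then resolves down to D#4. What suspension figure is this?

At the second chord the bass is D#3. The suspended E4 lies a ninth above the bass; after resolving down by step to D#4, the interval above the bass becomes an octave.
Suspension figures are named by those two intervals: 9–8.

9–8 suspension.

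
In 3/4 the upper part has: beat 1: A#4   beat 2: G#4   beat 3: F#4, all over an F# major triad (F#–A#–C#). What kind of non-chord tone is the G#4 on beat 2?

The harmony at that moment is F# major triad (F#, A#, C#); G#4 is not a chord tone.
It is approached by step down from A#4 and left by step down to F#4.
Step in, step out in the same direction — a passing tone.

Passing tone.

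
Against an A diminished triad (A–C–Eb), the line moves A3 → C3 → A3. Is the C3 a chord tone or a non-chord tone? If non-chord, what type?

A diminished triad contains A, C, Eb; C is the third, so it is a chord tone.

Chord tone (the third of A diminished triad).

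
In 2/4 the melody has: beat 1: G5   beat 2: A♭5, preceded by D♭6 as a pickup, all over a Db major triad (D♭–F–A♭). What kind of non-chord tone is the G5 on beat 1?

The harmony at that moment is D♭ major triad (D♭, F, A♭); G5 is not a chord tone.
It is approached by leap down from D♭6 and left by step up to A♭5.
Leap in, step out, metrically accented — an appoggiatura.

Appoggiatura.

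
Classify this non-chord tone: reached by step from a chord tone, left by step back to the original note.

Approach: by step. Departure: by step in the opposite direction, back to the starting pitch.
Stepwise on both sides but reversing to return to the same chord tone — a neighbor tone. (Had it continued onward in the same direction it would be a passing tone instead.)

Neighbor tone.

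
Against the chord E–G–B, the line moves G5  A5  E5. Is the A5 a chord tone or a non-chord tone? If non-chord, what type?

Non-chord tone — an escape tone.

The harmony at that moment is E minor triad (E, G, B); A5 is not a chord tone.
It is approached by step up from G5 and left by leap down to E5.
Step in, leap out — an escape tone.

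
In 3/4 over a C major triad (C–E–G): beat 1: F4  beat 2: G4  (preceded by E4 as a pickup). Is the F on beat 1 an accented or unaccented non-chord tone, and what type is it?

The harmony at that moment is C major triad (C, E, G); F4 is not a chord tone.
It is approached by step up from E4 and left by step up to G4.
Step in, step out in the same direction — a passing tone.
It falls on the downbeat, so it is accented.

Accented passing tone.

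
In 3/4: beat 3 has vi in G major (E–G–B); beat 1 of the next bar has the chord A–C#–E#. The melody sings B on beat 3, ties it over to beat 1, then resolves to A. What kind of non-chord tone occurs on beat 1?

The harmony at that moment is A augmented triad (A, C#, E#); B is not a chord tone.
It is held over (the same pitch as the preceding B) and left by step down to A.
Held over from the previous chord and resolving down by step — a suspension.

Suspension.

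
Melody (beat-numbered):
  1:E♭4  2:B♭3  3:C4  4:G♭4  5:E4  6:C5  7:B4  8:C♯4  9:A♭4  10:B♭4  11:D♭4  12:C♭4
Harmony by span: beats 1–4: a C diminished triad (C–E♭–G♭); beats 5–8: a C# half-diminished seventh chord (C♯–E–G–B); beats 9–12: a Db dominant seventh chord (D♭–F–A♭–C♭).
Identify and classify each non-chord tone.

The harmony at that moment is C diminished triad (C, E♭, G♭); B♭3 is not a chord tone.
It is approached by leap down from E♭4 and left by step up to C4.
Leap in, step out — an appoggiatura.
The harmony at that moment is C♯ half-diminished seventh chord (C♯, E, G, B); C5 is not a chord tone.
It is approached by leap up from E4 and left by step down to B4.
Leap in, step out — an appoggiatura.
The harmony at that moment is D♭ dominant seventh chord (D♭, F, A♭, C♭); B♭4 is not a chord tone.
It is approached by step up from A♭4 and left by leap down to D♭4.
Step in, leap out — an escape tone.

B♭3 (beat 2) — appoggiatura; C5 (beat 6) — appoggiatura; B♭4 (beat 10) — escape tone.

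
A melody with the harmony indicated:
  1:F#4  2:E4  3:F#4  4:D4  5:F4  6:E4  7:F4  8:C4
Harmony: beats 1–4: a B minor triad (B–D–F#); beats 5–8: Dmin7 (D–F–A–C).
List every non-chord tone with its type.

The harmony at that moment is B minor triad (B, D, F#); E4 is not a chord tone.
It is approached by step down from F#4 and left by step up to F#4.
Step away and step back to the same note — a neighbor tone (lower neighbor).
The harmony at that moment is D minor seventh chord (D, F, A, C); E4 is not a chord tone.
It is approached by step down from F4 and left by step up to F4.
Step away and step back to the same note — a neighbor tone (lower neighbor).

E4 (beat 2) — neighbor tone; E4 (beat 6) — neighbor tone.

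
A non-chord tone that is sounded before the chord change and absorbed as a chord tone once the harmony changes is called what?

Anticipation.

Approach: ahead of the chord change (typically by step), so it is dissonant against the current harmony. Departure: none — the same pitch is restated or held and is a chord tone of the new harmony.
Dissonant first, consonant once the harmony catches up: the note simply arrives early — an anticipation. (The reverse timing, consonant first and dissonant after the change, would be a suspension or retardation.)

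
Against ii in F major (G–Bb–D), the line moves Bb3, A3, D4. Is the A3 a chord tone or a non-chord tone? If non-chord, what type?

Non-chord tone — an escape tone.

The harmony at that moment is G minor triad (G, Bb, D); A3 is not a chord tone.
It is approached by step down from Bb3 and left by leap up to D4.
Step in, leap out — an escape tone.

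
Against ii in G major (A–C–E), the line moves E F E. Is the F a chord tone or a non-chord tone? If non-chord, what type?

Non-chord tone — a neighbor tone.

The harmony at that moment is A minor triad (A, C, E); F is not a chord tone.
It is approached by step up from E and left by step down to E.
Step away and step back to the same note — a neighbor tone (upper neighbor).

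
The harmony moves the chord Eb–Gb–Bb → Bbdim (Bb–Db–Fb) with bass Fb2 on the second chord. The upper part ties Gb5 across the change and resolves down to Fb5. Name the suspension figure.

At the second chord the bass is Fb2. The suspended Gb5 lies a ninth above the bass; after resolving down by step to Fb5, the interval above the bass becomes an octave.
Suspension figures are named by those two intervals: 9–8.

9–8 suspension.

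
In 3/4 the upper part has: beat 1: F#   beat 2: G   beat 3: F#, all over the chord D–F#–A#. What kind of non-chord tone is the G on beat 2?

The harmony at that moment is D augmented triad (D, F#, A#); G is not a chord tone.
It is approached by step up from F# and left by step down to F#.
Step away and step back to the same note — a neighbor tone (upper neighbor).

Upper neighbor tone.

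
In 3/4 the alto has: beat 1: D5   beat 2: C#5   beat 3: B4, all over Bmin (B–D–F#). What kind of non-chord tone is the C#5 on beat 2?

Passing tone.

The harmony at that moment is B minor triad (B, D, F#); C#5 is not a chord tone.
It is approached by step down from D5 and left by step down to B4.
Step in, step out in the same direction — a passing tone.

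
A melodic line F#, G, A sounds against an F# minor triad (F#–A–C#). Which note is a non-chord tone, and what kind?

The harmony at that moment is F# minor triad (F#, A, C#); G is not a chord tone.
It is approached by step up from F# and left by step up to A.
Step in, step out in the same direction — a passing tone.

G is a passing tone.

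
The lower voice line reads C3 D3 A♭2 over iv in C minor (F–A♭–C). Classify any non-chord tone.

D3 is an escape tone.

The harmony at that moment is F minor triad (F, A♭, C); D3 is not a chord tone.
It is approached by step up from C3 and left by leap down to A♭2.
Step in, leap out — an escape tone.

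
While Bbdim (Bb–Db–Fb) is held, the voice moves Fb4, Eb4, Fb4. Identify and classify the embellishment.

Eb4 is a neighbor tone.

The harmony at that moment is Bb diminished triad (Bb, Db, Fb); Eb4 is not a chord tone.
It is approached by step down from Fb4 and left by step up to Fb4.
Step away and step back to the same note — a neighbor tone (lower neighbor).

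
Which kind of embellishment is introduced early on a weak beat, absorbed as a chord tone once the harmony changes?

Approach: ahead of the chord change (typically by step), so it is dissonant against the current harmony. Departure: none — the same pitch is restated or held and is a chord tone of the new harmony.
Dissonant first, consonant once the harmony catches up: the note simply arrives early — an anticipation. (The reverse timing, consonant first and dissonant after the change, would be a suspension or retardation.)

Anticipation.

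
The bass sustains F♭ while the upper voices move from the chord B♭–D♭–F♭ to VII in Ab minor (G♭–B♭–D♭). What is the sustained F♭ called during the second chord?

The harmony at that moment is G♭ major triad (G♭, B♭, D♭); F♭ is not a chord tone.
It is held over (the same pitch as the preceding F♭) and then sustained as the same pitch into the next harmony.
Sustained through a change of harmony — a pedal tone.

Pedal tone (pedal point).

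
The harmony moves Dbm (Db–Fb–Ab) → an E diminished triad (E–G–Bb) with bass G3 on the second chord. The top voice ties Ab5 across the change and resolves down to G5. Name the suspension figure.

At the second chord the bass is G3. The suspended Ab5 lies a ninth above the bass; after resolving down by step to G5, the interval above the bass becomes an octave.
Suspension figures are named by those two intervals: 9–8.

9–8 suspension.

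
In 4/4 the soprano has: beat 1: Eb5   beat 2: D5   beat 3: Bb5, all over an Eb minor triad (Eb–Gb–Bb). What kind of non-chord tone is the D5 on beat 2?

The harmony at that moment is Eb minor triad (Eb, Gb, Bb); D5 is not a chord tone.
It is approached by step down from Eb5 and left by leap up to Bb5.
Step in, leap out, on a weak beat — an escape tone.

Escape tone.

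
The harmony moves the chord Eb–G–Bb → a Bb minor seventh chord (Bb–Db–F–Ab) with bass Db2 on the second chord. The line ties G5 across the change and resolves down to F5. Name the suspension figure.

4–3 suspension.

At the second chord the bass is Db2. The suspended G5 lies a fourth above the bass; after resolving down by step to F5, the interval above the bass becomes a third.
Suspension figures are named by those two intervals: 4–3.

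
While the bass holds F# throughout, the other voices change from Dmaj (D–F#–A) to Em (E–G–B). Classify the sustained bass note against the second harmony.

Pedal tone (pedal point).

The harmony at that moment is E minor triad (E, G, B); F# is not a chord tone.
It is held over (the same pitch as the preceding F#) and then sustained as the same pitch into the next harmony.
Sustained through a change of harmony — a pedal tone.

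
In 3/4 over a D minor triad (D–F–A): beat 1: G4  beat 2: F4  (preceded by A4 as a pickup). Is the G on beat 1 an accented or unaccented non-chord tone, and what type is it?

The harmony at that moment is D minor triad (D, F, A); G4 is not a chord tone.
It is approached by step down from A4 and left by step down to F4.
Step in, step out in the same direction — a passing tone.
It falls on the downbeat, so it is accented.

Accented passing tone.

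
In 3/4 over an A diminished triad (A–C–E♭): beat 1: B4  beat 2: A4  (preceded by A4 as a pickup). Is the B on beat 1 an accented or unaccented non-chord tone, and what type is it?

Accented neighbor tone.

The harmony at that moment is A diminished triad (A, C, E♭); B4 is not a chord tone.
It is approached by step up from A4 and left by step down to A4.
Step away and step back to the same note — a neighbor tone (upper neighbor).
It falls on the downbeat, so it is accented.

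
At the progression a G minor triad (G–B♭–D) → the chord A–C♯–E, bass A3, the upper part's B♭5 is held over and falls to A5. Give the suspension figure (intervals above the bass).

At the second chord the bass is A3. The suspended B♭5 lies a ninth above the bass; after resolving down by step to A5, the interval above the bass becomes an octave.
Suspension figures are named by those two intervals: 9–8.

9–8 suspension.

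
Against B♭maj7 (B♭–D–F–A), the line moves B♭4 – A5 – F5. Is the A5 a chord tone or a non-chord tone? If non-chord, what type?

Bb major seventh chord contains B♭, D, F, A; A is the seventh, so it is a chord tone.

Chord tone (the seventh of Bb major seventh chord).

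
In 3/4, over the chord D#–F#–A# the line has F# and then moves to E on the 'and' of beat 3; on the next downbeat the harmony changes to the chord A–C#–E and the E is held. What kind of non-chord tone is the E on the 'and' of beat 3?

The harmony at that moment is D# minor triad (D#, F#, A#); E is not a chord tone.
It is approached by step down from F# and then sustained as the same pitch into the next harmony.
Arriving early and becoming a chord tone when the harmony changes — an anticipation.

Anticipation.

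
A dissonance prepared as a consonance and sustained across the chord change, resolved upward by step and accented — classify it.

Retardation.

Approach: by preparation — the pitch is first a chord tone, then held (tied or repeated) while the harmony changes under it. Departure: up by step. Metric position: strong.
A prepared dissonance that resolves upward by step — a retardation. (The same figure resolving downward would be a suspension.)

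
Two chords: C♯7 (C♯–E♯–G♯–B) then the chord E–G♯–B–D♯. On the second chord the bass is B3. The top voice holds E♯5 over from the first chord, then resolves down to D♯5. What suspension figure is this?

4–3 suspension.

At the second chord the bass is B3. The suspended E♯5 lies a fourth above the bass; after resolving down by step to D♯5, the interval above the bass becomes a third.
Suspension figures are named by those two intervals: 4–3.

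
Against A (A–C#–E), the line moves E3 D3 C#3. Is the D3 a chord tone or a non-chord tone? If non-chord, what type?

The harmony at that moment is A major triad (A, C#, E); D3 is not a chord tone.
It is approached by step down from E3 and left by step down to C#3.
Step in, step out in the same direction — a passing tone.

Non-chord tone — a passing tone.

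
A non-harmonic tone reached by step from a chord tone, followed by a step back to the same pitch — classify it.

Approach: by step. Departure: by step in the opposite direction, back to the starting pitch.
Stepwise on both sides but reversing to return to the same chord tone — a neighbor tone. (Had it continued onward in the same direction it would be a passing tone instead.)

Neighbor tone.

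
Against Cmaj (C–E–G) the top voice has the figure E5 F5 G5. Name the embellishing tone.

The harmony at that moment is C major triad (C, E, G); F5 is not a chord tone.
It is approached by step up from E5 and left by step up to G5.
Step in, step out in the same direction — a passing tone.

F5 is a passing tone.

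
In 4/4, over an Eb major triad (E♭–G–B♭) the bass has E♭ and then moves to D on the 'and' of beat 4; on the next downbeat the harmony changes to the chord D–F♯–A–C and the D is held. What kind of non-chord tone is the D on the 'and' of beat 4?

The harmony at that moment is E♭ major triad (E♭, G, B♭); D is not a chord tone.
It is approached by step down from E♭ and then sustained as the same pitch into the next harmony.
Arriving early and becoming a chord tone when the harmony changes — an anticipation.

Anticipation.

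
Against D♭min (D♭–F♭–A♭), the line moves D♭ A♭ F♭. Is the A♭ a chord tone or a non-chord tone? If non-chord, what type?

Chord tone (the fifth of Db minor triad).

Db minor triad contains D♭, F♭, A♭; A♭ is the fifth, so it is a chord tone.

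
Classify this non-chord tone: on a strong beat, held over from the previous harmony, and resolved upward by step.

Approach: by preparation — the pitch is first a chord tone, then held (tied or repeated) while the harmony changes under it. Departure: up by step. Metric position: strong.
A prepared dissonance that resolves upward by step — a retardation. (The same figure resolving downward would be a suspension.)

Retardation.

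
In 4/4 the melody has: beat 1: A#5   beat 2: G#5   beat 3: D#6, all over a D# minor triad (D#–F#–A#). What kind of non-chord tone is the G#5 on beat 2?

Escape tone.

The harmony at that moment is D# minor triad (D#, F#, A#); G#5 is not a chord tone.
It is approached by step down from A#5 and left by leap up to D#6.
Step in, leap out, on a weak beat — an escape tone.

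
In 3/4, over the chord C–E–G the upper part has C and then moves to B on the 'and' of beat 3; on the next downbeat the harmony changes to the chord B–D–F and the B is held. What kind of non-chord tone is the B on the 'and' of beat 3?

Anticipation.

The harmony at that moment is C major triad (C, E, G); B is not a chord tone.
It is approached by step down from C and then sustained as the same pitch into the next harmony.
Arriving early and becoming a chord tone when the harmony changes — an anticipation.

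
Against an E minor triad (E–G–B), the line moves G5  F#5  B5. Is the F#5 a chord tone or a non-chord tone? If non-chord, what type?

Non-chord tone — an escape tone.

The harmony at that moment is E minor triad (E, G, B); F#5 is not a chord tone.
It is approached by step down from G5 and left by leap up to B5.
Step in, leap out — an escape tone.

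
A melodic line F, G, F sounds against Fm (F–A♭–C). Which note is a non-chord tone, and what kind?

The harmony at that moment is F minor triad (F, A♭, C); G is not a chord tone.
It is approached by step up from F and left by step down to F.
Step away and step back to the same note — a neighbor tone (upper neighbor).

G is a neighbor tone.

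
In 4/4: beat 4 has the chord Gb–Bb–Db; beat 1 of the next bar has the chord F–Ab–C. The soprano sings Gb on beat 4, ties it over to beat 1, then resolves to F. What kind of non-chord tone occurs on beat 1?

The harmony at that moment is F minor triad (F, Ab, C); Gb is not a chord tone.
It is held over (the same pitch as the preceding Gb) and left by step down to F.
Held over from the previous chord and resolving down by step — a suspension.

Suspension.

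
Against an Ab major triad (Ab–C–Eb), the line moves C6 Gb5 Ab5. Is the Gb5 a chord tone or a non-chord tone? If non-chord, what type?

The harmony at that moment is Ab major triad (Ab, C, Eb); Gb5 is not a chord tone.
It is approached by leap down from C6 and left by step up to Ab5.
Leap in, step out — an appoggiatura.

Non-chord tone — an appoggiatura.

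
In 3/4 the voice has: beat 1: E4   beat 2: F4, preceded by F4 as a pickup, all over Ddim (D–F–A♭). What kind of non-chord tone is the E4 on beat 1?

The harmony at that moment is D diminished triad (D, F, A♭); E4 is not a chord tone.
It is approached by step down from F4 and left by step up to F4.
Step away and step back to the same note — a neighbor tone (lower neighbor).

Lower neighbor tone.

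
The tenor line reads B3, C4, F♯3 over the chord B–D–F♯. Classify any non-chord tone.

C4 is an escape tone.

The harmony at that moment is B minor triad (B, D, F♯); C4 is not a chord tone.
It is approached by step up from B3 and left by leap down to F♯3.
Step in, leap out — an escape tone.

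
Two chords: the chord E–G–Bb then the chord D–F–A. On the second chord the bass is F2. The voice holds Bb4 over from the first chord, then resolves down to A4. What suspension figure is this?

At the second chord the bass is F2. The suspended Bb4 lies a fourth above the bass; after resolving down by step to A4, the interval above the bass becomes a third.
Suspension figures are named by those two intervals: 4–3.

4–3 suspension.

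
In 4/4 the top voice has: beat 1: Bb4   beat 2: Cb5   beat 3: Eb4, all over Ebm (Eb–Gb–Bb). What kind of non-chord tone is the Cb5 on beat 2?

Escape tone.

The harmony at that moment is Eb minor triad (Eb, Gb, Bb); Cb5 is not a chord tone.
It is approached by step up from Bb4 and left by leap down to Eb4.
Step in, leap out, on a weak beat — an escape tone.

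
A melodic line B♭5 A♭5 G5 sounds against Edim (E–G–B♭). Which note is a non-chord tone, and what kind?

A♭5 is a passing tone.

The harmony at that moment is E diminished triad (E, G, B♭); A♭5 is not a chord tone.
It is approached by step down from B♭5 and left by step down to G5.
Step in, step out in the same direction — a passing tone.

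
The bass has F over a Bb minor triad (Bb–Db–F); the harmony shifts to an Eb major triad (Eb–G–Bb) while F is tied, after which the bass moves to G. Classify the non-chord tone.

F is a retardation.

The harmony at that moment is Eb major triad (Eb, G, Bb); F is not a chord tone.
It is held over (the same pitch as the preceding F) and left by step up to G.
Held over from the previous chord and resolving up by step — a retardation.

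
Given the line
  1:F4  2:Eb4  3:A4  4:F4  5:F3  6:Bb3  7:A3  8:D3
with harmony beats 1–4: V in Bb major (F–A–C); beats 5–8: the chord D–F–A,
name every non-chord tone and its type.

The harmony at that moment is F major triad (F, A, C); Eb4 is not a chord tone.
It is approached by step down from F4 and left by leap up to A4.
Step in, leap out — an escape tone.
The harmony at that moment is D minor triad (D, F, A); Bb3 is not a chord tone.
It is approached by leap up from F3 and left by step down to A3.
Leap in, step out — an appoggiatura.

Eb4 (beat 2) — escape tone; Bb3 (beat 6) — appoggiatura.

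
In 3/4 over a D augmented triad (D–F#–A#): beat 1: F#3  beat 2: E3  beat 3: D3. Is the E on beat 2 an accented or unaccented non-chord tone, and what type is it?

The harmony at that moment is D augmented triad (D, F#, A#); E3 is not a chord tone.
It is approached by step down from F#3 and left by step down to D3.
Step in, step out in the same direction — a passing tone.
It falls on a weak beat, so it is unaccented.

Unaccented passing tone.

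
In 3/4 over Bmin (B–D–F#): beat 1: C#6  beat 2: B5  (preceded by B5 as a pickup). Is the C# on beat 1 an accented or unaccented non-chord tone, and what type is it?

The harmony at that moment is B minor triad (B, D, F#); C#6 is not a chord tone.
It is approached by step up from B5 and left by step down to B5.
Step away and step back to the same note — a neighbor tone (upper neighbor).
It falls on the downbeat, so it is accented.

Accented neighbor tone.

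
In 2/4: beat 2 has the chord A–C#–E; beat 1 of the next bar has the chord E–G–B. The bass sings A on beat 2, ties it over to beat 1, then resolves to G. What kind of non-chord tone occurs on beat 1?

The harmony at that moment is E minor triad (E, G, B); A is not a chord tone.
It is held over (the same pitch as the preceding A) and left by step down to G.
Held over from the previous chord and resolving down by step — a suspension.

Suspension.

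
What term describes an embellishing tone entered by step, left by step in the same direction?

Passing tone.

Approach: by step. Departure: by step, continuing in the same direction.
Stepwise on both sides with no change of direction means the note fills in the space between two different chord tones — a passing tone. (Had it turned back to its starting note it would be a neighbor tone instead.)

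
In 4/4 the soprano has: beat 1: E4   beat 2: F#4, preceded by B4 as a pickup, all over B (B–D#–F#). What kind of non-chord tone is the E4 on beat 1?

Appoggiatura.

The harmony at that moment is B major triad (B, D#, F#); E4 is not a chord tone.
It is approached by leap down from B4 and left by step up to F#4.
Leap in, step out, metrically accented — an appoggiatura.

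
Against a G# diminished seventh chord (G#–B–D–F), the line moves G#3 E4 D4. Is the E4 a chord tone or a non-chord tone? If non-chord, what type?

The harmony at that moment is G# diminished seventh chord (G#, B, D, F); E4 is not a chord tone.
It is approached by leap up from G#3 and left by step down to D4.
Leap in, step out — an appoggiatura.

Non-chord tone — an appoggiatura.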